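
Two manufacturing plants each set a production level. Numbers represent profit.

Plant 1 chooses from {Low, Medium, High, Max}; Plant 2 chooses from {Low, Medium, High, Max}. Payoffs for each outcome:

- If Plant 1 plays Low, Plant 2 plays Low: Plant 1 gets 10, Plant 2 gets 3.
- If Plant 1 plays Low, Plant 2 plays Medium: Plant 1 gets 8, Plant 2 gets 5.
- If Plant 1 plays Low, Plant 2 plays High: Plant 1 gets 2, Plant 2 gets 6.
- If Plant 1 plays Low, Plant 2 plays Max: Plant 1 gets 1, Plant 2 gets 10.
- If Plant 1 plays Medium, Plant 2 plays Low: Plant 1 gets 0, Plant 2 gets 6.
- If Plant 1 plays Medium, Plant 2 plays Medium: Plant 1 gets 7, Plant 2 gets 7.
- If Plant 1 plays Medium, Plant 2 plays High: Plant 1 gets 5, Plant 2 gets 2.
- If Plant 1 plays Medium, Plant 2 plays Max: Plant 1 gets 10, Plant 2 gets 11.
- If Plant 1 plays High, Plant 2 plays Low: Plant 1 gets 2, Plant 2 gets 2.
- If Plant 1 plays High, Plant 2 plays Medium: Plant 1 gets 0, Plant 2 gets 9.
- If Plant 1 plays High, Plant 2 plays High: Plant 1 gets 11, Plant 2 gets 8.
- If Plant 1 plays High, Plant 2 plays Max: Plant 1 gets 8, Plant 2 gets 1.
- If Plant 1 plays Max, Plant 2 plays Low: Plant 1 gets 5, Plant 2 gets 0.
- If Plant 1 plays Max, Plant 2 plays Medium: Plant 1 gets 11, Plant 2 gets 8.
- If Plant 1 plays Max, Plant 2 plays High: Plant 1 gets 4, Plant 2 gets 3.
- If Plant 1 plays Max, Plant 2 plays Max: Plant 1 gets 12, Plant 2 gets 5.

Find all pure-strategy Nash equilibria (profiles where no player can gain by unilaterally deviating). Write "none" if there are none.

(Max, Medium)

Plant 1 against Low: payoffs 10, 0, 2, 5 → best response Low.
Plant 1 against Medium: payoffs 8, 7, 0, 11 → best response Max.
Plant 1 against High: payoffs 2, 5, 11, 4 → best response High.
Plant 1 against Max: payoffs 1, 10, 8, 12 → best response Max.
Plant 2 against Low: payoffs 3, 5, 6, 10 → best response Max.
Plant 2 against Medium: payoffs 6, 7, 2, 11 → best response Max.
Plant 2 against High: payoffs 2, 9, 8, 1 → best response Medium.
Plant 2 against Max: payoffs 0, 8, 3, 5 → best response Medium.
Mutual best responses: (Max, Medium).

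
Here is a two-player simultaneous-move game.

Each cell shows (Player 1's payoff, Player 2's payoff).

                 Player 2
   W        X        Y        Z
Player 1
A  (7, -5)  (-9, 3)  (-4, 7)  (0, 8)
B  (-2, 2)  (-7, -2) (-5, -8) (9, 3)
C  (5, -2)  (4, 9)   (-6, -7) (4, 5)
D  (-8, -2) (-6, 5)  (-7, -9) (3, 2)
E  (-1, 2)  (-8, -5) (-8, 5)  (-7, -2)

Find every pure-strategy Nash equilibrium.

(B, Z), (C, X)

For each player, find the best response to each opponent profile; mutual best responses are the pure NE.
Player 1 against W: payoffs 7, -2, 5, -8, -1 → best response A.
Player 1 against X: payoffs -9, -7, 4, -6, -8 → best response C.
Player 1 against Y: payoffs -4, -5, -6, -7, -8 → best response A.
Player 1 against Z: payoffs 0, 9, 4, 3, -7 → best response B.
Player 2 against A: payoffs -5, 3, 7, 8 → best response Z.
Player 2 against B: payoffs 2, -2, -8, 3 → best response Z.
Player 2 against C: payoffs -2, 9, -7, 5 → best response X.
Player 2 against D: payoffs -2, 5, -9, 2 → best response X.
Player 2 against E: payoffs 2, -5, 5, -2 → best response Y.
Mutual best responses: (B, Z); (C, X).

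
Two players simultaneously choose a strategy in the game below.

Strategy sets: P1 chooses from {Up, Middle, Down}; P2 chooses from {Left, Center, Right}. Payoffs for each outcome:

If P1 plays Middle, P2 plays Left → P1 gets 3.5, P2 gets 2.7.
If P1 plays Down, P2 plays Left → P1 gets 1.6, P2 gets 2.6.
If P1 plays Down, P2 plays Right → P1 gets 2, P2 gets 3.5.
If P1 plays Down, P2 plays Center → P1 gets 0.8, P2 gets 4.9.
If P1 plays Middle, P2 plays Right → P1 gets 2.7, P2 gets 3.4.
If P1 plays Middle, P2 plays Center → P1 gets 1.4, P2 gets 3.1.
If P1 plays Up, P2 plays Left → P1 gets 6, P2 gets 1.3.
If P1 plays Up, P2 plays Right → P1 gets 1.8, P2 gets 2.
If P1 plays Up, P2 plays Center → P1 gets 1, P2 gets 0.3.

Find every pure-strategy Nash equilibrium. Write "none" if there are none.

(Middle, Right)

(Up, Left): P2 can switch to Right (1.3 → 2). Not NE.
(Up, Center): P1 can switch to Middle (1 → 1.4). Not NE.
(Up, Right): P1 can switch to Middle (1.8 → 2.7). Not NE.
(Middle, Left): P1 can switch to Up (3.5 → 6). Not NE.
(Middle, Center): P2 can switch to Right (3.1 → 3.4). Not NE.
(Middle, Right): P1 gets 2.7, best alternative 2; P2 gets 3.4, best alternative 3.1. No profitable deviation — NE.
(Down, Left): P1 can switch to Up (1.6 → 6). Not NE.
(Down, Center): P1 can switch to Up (0.8 → 1). Not NE.
(Down, Right): P1 can switch to Middle (2 → 2.7). Not NE.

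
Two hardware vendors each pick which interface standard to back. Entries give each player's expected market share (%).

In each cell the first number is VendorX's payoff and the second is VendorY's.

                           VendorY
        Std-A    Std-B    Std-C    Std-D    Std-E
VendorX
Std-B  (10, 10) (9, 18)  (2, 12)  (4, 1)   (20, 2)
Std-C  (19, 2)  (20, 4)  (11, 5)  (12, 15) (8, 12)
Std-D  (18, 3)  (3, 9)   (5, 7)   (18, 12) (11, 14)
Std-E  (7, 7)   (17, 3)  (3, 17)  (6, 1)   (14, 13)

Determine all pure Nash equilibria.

This game has no pure Nash equilibrium.

For each strategy profile, look for a profitable unilateral deviation.
(Std-B, Std-A): VendorX can switch to Std-C (10 → 19). Not NE.
(Std-B, Std-B): VendorX can switch to Std-C (9 → 20). Not NE.
(Std-B, Std-C): VendorX can switch to Std-C (2 → 11). Not NE.
(Std-B, Std-D): VendorX can switch to Std-C (4 → 12). Not NE.
(Std-B, Std-E): VendorY can switch to Std-A (2 → 10). Not NE.
(Std-C, Std-A): VendorY can switch to Std-B (2 → 4). Not NE.
(Std-C, Std-B): VendorY can switch to Std-C (4 → 5). Not NE.
(Std-C, Std-C): VendorY can switch to Std-D (5 → 15). Not NE.
(Std-C, Std-D): VendorX can switch to Std-D (12 → 18). Not NE.
(Std-C, Std-E): VendorX can switch to Std-B (8 → 20). Not NE.
(The remaining 10 profiles each have a profitable deviation by the same check.)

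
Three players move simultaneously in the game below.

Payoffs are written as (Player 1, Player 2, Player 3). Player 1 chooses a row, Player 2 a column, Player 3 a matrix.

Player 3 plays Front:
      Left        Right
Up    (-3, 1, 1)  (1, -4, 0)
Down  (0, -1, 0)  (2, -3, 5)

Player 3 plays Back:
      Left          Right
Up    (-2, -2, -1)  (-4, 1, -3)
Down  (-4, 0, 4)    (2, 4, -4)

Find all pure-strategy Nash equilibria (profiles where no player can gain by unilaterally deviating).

Player 1 against (Left, Front): payoffs -3, 0 → best response Down.
Player 1 against (Left, Back): payoffs -2, -4 → best response Up.
Player 1 against (Right, Front): payoffs 1, 2 → best response Down.
Player 1 against (Right, Back): payoffs -4, 2 → best response Down.
Player 2 against (Up, Front): payoffs 1, -4 → best response Left.
Player 2 against (Up, Back): payoffs -2, 1 → best response Right.
Player 2 against (Down, Front): payoffs -1, -3 → best response Left.
Player 2 against (Down, Back): payoffs 0, 4 → best response Right.
Player 3 against (Up, Left): payoffs 1, -1 → best response Front.
Player 3 against (Up, Right): payoffs 0, -3 → best response Front.
Player 3 against (Down, Left): payoffs 0, 4 → best response Back.
Player 3 against (Down, Right): payoffs 5, -4 → best response Front.
No profile is a mutual best response for all players.

No pure-strategy Nash equilibrium.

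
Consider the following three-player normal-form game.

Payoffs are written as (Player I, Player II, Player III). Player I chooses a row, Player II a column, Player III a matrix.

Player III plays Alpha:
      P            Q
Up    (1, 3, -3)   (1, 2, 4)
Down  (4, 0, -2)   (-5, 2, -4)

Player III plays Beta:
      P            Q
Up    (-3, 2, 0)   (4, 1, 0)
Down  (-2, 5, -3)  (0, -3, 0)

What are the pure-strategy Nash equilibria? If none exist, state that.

none

(Up, P, Alpha): Player I can switch to Down (1 → 4). Not NE.
(Up, P, Beta): Player I can switch to Down (-3 → -2). Not NE.
(Up, Q, Alpha): Player II can switch to P (2 → 3). Not NE.
(Up, Q, Beta): Player II can switch to P (1 → 2). Not NE.
(Down, P, Alpha): Player II can switch to Q (0 → 2). Not NE.
(Down, P, Beta): Player III can switch to Alpha (-3 → -2). Not NE.
(Down, Q, Alpha): Player I can switch to Up (-5 → 1). Not NE.
(Down, Q, Beta): Player I can switch to Up (0 → 4). Not NE.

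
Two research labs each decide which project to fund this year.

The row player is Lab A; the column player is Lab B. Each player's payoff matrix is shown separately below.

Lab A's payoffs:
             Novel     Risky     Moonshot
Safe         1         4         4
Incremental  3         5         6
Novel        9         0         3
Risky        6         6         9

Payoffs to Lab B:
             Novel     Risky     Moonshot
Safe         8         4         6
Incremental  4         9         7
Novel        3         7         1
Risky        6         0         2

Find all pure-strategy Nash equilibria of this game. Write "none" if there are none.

(Safe, Novel): Lab A can switch to Incremental (1 → 3). Not NE.
(Safe, Risky): Lab A can switch to Incremental (4 → 5). Not NE.
(Safe, Moonshot): Lab A can switch to Incremental (4 → 6). Not NE.
(Incremental, Novel): Lab A can switch to Novel (3 → 9). Not NE.
(Incremental, Risky): Lab A can switch to Risky (5 → 6). Not NE.
(Incremental, Moonshot): Lab A can switch to Risky (6 → 9). Not NE.
(Novel, Novel): Lab B can switch to Risky (3 → 7). Not NE.
(Novel, Risky): Lab A can switch to Safe (0 → 4). Not NE.
(The remaining 4 profiles each have a profitable deviation by the same check.)

No pure-strategy Nash equilibrium.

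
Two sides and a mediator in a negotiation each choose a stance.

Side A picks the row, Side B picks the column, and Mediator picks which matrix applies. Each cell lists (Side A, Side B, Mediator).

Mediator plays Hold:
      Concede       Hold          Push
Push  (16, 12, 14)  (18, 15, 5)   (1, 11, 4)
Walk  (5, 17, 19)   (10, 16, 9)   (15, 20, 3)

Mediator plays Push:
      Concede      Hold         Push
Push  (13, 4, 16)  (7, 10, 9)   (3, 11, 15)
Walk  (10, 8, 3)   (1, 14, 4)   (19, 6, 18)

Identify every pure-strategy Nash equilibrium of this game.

For each strategy profile, look for a profitable unilateral deviation.
(Push, Concede, Hold): Side B can switch to Hold (12 → 15). Not NE.
(Push, Concede, Push): Side B can switch to Hold (4 → 10). Not NE.
(Push, Hold, Hold): Mediator can switch to Push (5 → 9). Not NE.
(Push, Hold, Push): Side B can switch to Push (10 → 11). Not NE.
(Push, Push, Hold): Side A can switch to Walk (1 → 15). Not NE.
(Push, Push, Push): Side A can switch to Walk (3 → 19). Not NE.
(Walk, Concede, Hold): Side A can switch to Push (5 → 16). Not NE.
(Walk, Concede, Push): Side A can switch to Push (10 → 13). Not NE.
(Walk, Hold, Hold): Side A can switch to Push (10 → 18). Not NE.
(Walk, Hold, Push): Side A can switch to Push (1 → 7). Not NE.
(Walk, Push, Hold): Mediator can switch to Push (3 → 18). Not NE.
(Walk, Push, Push): Side B can switch to Concede (6 → 8). Not NE.

This game has no pure Nash equilibrium.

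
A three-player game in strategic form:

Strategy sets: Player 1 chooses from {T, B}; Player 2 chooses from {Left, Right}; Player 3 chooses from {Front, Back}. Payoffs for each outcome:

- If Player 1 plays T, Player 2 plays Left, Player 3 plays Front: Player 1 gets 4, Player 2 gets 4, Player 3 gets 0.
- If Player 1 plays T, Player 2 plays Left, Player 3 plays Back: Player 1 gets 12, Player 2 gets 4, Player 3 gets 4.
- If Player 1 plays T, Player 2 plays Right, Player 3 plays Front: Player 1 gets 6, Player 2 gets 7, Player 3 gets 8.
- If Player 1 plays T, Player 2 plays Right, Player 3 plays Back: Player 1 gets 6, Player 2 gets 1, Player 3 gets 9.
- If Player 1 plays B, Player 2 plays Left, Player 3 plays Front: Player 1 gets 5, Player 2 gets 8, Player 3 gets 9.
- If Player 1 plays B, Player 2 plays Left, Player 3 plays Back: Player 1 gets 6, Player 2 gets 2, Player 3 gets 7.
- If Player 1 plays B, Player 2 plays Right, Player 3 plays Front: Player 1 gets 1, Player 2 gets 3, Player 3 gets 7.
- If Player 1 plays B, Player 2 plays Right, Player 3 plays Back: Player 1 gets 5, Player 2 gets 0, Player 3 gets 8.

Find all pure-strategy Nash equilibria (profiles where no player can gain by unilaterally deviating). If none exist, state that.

The pure Nash equilibria are (T, Left, Back), (B, Left, Front).

Player 1 against (Left, Front): payoffs 4, 5 → best response B.
Player 1 against (Left, Back): payoffs 12, 6 → best response T.
Player 1 against (Right, Front): payoffs 6, 1 → best response T.
Player 1 against (Right, Back): payoffs 6, 5 → best response T.
Player 2 against (T, Front): payoffs 4, 7 → best response Right.
Player 2 against (T, Back): payoffs 4, 1 → best response Left.
Player 2 against (B, Front): payoffs 8, 3 → best response Left.
Player 2 against (B, Back): payoffs 2, 0 → best response Left.
Player 3 against (T, Left): payoffs 0, 4 → best response Back.
Player 3 against (T, Right): payoffs 8, 9 → best response Back.
Player 3 against (B, Left): payoffs 9, 7 → best response Front.
Player 3 against (B, Right): payoffs 7, 8 → best response Back.
Mutual best responses: (T, Left, Back); (B, Left, Front).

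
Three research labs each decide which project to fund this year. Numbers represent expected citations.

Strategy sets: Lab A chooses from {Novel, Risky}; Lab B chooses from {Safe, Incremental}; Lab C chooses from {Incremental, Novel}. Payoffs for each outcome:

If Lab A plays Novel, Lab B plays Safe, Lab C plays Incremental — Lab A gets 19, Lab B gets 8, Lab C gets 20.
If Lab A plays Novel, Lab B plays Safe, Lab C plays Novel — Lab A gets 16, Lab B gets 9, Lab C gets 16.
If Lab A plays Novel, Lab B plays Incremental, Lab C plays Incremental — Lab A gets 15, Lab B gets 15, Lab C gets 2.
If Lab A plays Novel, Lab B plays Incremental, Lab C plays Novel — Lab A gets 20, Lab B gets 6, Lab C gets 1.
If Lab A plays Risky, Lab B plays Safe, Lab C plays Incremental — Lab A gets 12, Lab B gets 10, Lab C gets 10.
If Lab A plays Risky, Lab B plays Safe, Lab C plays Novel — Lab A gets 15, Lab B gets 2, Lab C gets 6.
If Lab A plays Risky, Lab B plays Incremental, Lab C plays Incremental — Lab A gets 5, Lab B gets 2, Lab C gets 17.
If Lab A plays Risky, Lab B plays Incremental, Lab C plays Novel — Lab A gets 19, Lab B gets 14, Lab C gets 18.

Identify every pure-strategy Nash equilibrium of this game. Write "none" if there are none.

(Novel, Safe, Incremental): Lab B can switch to Incremental (8 → 15). Not NE.
(Novel, Safe, Novel): Lab C can switch to Incremental (16 → 20). Not NE.
(Novel, Incremental, Incremental): Lab A gets 15, best alternative 5; Lab B gets 15, best alternative 8; Lab C gets 2, best alternative 1. No profitable deviation — NE.
(Novel, Incremental, Novel): Lab B can switch to Safe (6 → 9). Not NE.
(Risky, Safe, Incremental): Lab A can switch to Novel (12 → 19). Not NE.
(Risky, Safe, Novel): Lab A can switch to Novel (15 → 16). Not NE.
(Risky, Incremental, Incremental): Lab A can switch to Novel (5 → 15). Not NE.
(Risky, Incremental, Novel): Lab A can switch to Novel (19 → 20). Not NE.

(Novel, Incremental, Incremental)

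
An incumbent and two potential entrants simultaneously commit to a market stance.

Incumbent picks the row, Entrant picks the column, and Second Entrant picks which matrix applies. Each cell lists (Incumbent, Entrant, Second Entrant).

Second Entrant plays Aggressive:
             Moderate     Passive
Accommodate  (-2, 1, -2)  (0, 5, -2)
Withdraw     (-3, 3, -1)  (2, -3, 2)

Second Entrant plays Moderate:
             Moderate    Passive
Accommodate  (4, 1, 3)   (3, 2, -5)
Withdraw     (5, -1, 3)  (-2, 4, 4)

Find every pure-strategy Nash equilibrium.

This game has no pure Nash equilibrium.

Incumbent against (Moderate, Aggressive): payoffs -2, -3 → best response Accommodate.
Incumbent against (Moderate, Moderate): payoffs 4, 5 → best response Withdraw.
Incumbent against (Passive, Aggressive): payoffs 0, 2 → best response Withdraw.
Incumbent against (Passive, Moderate): payoffs 3, -2 → best response Accommodate.
Entrant against (Accommodate, Aggressive): payoffs 1, 5 → best response Passive.
Entrant against (Accommodate, Moderate): payoffs 1, 2 → best response Passive.
Entrant against (Withdraw, Aggressive): payoffs 3, -3 → best response Moderate.
Entrant against (Withdraw, Moderate): payoffs -1, 4 → best response Passive.
Second Entrant against (Accommodate, Moderate): payoffs -2, 3 → best response Moderate.
Second Entrant against (Accommodate, Passive): payoffs -2, -5 → best response Aggressive.
Second Entrant against (Withdraw, Moderate): payoffs -1, 3 → best response Moderate.
Second Entrant against (Withdraw, Passive): payoffs 2, 4 → best response Moderate.
No profile is a mutual best response for all players.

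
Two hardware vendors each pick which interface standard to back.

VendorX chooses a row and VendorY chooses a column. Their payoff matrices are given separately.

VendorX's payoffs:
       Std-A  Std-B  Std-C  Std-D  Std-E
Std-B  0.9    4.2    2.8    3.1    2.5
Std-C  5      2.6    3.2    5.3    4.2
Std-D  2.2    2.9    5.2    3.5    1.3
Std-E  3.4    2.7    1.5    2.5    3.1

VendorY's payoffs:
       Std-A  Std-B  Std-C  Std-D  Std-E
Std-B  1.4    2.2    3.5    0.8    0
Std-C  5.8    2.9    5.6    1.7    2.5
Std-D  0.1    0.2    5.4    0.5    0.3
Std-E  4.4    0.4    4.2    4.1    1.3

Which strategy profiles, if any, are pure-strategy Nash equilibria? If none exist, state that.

The pure Nash equilibria are (Std-C, Std-A); (Std-D, Std-C).

For each player, find the best response to each opponent profile; mutual best responses are the pure NE.
VendorX against Std-A: payoffs 0.9, 5, 2.2, 3.4 → best response Std-C.
VendorX against Std-B: payoffs 4.2, 2.6, 2.9, 2.7 → best response Std-B.
VendorX against Std-C: payoffs 2.8, 3.2, 5.2, 1.5 → best response Std-D.
VendorX against Std-D: payoffs 3.1, 5.3, 3.5, 2.5 → best response Std-C.
VendorX against Std-E: payoffs 2.5, 4.2, 1.3, 3.1 → best response Std-C.
VendorY against Std-B: payoffs 1.4, 2.2, 3.5, 0.8, 0 → best response Std-C.
VendorY against Std-C: payoffs 5.8, 2.9, 5.6, 1.7, 2.5 → best response Std-A.
VendorY against Std-D: payoffs 0.1, 0.2, 5.4, 0.5, 0.3 → best response Std-C.
VendorY against Std-E: payoffs 4.4, 0.4, 4.2, 4.1, 1.3 → best response Std-A.
Mutual best responses: (Std-C, Std-A); (Std-D, Std-C).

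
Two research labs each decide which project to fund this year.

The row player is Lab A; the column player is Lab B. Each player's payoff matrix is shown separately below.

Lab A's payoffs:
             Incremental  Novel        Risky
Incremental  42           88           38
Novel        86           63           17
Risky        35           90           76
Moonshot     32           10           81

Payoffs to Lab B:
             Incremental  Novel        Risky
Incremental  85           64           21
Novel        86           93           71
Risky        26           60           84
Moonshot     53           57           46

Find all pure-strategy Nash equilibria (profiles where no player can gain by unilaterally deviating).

For each player, find the best response to each opponent profile; mutual best responses are the pure NE.
Lab A against Incremental: payoffs 42, 86, 35, 32 → best response Novel.
Lab A against Novel: payoffs 88, 63, 90, 10 → best response Risky.
Lab A against Risky: payoffs 38, 17, 76, 81 → best response Moonshot.
Lab B against Incremental: payoffs 85, 64, 21 → best response Incremental.
Lab B against Novel: payoffs 86, 93, 71 → best response Novel.
Lab B against Risky: payoffs 26, 60, 84 → best response Risky.
Lab B against Moonshot: payoffs 53, 57, 46 → best response Novel.
No profile is a mutual best response for all players.

No pure-strategy Nash equilibrium.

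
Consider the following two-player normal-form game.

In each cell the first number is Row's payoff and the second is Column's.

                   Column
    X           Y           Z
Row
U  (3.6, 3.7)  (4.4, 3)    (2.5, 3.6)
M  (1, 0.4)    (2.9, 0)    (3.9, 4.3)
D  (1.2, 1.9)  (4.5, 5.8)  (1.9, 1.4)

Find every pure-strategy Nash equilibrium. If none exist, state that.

(U, X); (M, Z); (D, Y)

Row against X: payoffs 3.6, 1, 1.2 → best response U.
Row against Y: payoffs 4.4, 2.9, 4.5 → best response D.
Row against Z: payoffs 2.5, 3.9, 1.9 → best response M.
Column against U: payoffs 3.7, 3, 3.6 → best response X.
Column against M: payoffs 0.4, 0, 4.3 → best response Z.
Column against D: payoffs 1.9, 5.8, 1.4 → best response Y.
Mutual best responses: (U, X); (M, Z); (D, Y).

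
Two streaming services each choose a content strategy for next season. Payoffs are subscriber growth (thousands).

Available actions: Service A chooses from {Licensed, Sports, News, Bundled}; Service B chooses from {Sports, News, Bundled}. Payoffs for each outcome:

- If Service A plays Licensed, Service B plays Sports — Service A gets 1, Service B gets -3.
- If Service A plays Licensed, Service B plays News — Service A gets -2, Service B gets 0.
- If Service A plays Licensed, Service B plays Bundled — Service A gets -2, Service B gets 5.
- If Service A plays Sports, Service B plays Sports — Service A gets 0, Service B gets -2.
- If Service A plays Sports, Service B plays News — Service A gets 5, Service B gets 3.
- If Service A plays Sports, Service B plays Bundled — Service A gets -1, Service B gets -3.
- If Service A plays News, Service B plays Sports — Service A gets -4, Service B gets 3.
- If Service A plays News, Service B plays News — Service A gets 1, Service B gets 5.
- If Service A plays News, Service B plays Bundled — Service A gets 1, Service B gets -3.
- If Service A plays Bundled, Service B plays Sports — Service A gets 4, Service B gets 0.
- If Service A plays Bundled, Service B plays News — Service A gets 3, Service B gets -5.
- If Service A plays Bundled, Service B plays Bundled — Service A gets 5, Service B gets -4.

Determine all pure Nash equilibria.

Pure-strategy Nash equilibria: (Sports, News); (Bundled, Sports)

Service A against Sports: payoffs 1, 0, -4, 4 → best response Bundled.
Service A against News: payoffs -2, 5, 1, 3 → best response Sports.
Service A against Bundled: payoffs -2, -1, 1, 5 → best response Bundled.
Service B against Licensed: payoffs -3, 0, 5 → best response Bundled.
Service B against Sports: payoffs -2, 3, -3 → best response News.
Service B against News: payoffs 3, 5, -3 → best response News.
Service B against Bundled: payoffs 0, -5, -4 → best response Sports.
Mutual best responses: (Sports, News); (Bundled, Sports).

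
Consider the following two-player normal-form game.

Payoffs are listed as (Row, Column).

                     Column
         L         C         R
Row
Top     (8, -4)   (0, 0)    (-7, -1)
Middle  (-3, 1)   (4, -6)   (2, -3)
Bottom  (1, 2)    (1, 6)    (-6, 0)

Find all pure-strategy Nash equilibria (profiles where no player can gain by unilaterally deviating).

none

Row against L: payoffs 8, -3, 1 → best response Top.
Row against C: payoffs 0, 4, 1 → best response Middle.
Row against R: payoffs -7, 2, -6 → best response Middle.
Column against Top: payoffs -4, 0, -1 → best response C.
Column against Middle: payoffs 1, -6, -3 → best response L.
Column against Bottom: payoffs 2, 6, 0 → best response C.
No profile is a mutual best response for all players.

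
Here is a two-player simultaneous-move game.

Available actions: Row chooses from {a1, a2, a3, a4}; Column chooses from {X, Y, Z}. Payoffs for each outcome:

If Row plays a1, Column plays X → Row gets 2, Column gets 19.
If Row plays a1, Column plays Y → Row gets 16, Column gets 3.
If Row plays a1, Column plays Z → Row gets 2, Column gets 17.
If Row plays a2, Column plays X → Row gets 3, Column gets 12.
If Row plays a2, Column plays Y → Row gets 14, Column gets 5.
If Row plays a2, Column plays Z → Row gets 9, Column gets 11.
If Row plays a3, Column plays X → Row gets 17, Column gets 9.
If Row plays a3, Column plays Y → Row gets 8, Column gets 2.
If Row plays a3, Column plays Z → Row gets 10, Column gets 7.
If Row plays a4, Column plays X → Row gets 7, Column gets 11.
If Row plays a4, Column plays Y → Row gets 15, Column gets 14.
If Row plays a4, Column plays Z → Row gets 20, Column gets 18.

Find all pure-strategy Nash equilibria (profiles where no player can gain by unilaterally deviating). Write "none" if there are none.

For each player, find the best response to each opponent profile; mutual best responses are the pure NE.
Row against X: payoffs 2, 3, 17, 7 → best response a3.
Row against Y: payoffs 16, 14, 8, 15 → best response a1.
Row against Z: payoffs 2, 9, 10, 20 → best response a4.
Column against a1: payoffs 19, 3, 17 → best response X.
Column against a2: payoffs 12, 5, 11 → best response X.
Column against a3: payoffs 9, 2, 7 → best response X.
Column against a4: payoffs 11, 14, 18 → best response Z.
Mutual best responses: (a3, X); (a4, Z).

Pure-strategy Nash equilibria: (a3, X); (a4, Z)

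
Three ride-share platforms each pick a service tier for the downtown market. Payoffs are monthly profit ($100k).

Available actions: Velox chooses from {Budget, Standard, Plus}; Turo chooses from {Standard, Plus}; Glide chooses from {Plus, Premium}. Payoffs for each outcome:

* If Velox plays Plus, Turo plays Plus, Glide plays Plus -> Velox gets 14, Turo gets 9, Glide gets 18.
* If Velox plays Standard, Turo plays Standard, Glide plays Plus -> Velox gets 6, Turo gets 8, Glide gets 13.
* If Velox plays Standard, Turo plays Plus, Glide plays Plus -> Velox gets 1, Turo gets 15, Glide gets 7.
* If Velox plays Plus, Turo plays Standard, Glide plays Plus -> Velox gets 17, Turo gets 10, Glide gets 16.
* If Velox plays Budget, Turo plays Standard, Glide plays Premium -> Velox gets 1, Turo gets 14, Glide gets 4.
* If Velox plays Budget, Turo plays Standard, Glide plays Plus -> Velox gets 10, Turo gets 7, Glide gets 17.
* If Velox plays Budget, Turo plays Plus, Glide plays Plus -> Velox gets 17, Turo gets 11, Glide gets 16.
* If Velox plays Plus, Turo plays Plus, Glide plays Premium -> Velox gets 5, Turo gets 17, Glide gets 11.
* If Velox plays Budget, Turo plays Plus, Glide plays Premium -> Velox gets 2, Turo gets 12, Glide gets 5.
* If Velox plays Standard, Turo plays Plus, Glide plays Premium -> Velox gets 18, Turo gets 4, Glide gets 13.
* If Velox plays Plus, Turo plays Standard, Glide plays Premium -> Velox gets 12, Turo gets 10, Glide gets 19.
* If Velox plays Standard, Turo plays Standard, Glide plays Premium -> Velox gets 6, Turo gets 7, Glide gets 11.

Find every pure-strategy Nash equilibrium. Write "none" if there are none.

Velox against (Standard, Plus): payoffs 10, 6, 17 → best response Plus.
Velox against (Standard, Premium): payoffs 1, 6, 12 → best response Plus.
Velox against (Plus, Plus): payoffs 17, 1, 14 → best response Budget.
Velox against (Plus, Premium): payoffs 2, 18, 5 → best response Standard.
Turo against (Budget, Plus): payoffs 7, 11 → best response Plus.
Turo against (Budget, Premium): payoffs 14, 12 → best response Standard.
Turo against (Standard, Plus): payoffs 8, 15 → best response Plus.
Turo against (Standard, Premium): payoffs 7, 4 → best response Standard.
Turo against (Plus, Plus): payoffs 10, 9 → best response Standard.
Turo against (Plus, Premium): payoffs 10, 17 → best response Plus.
Glide against (Budget, Standard): payoffs 17, 4 → best response Plus.
Glide against (Budget, Plus): payoffs 16, 5 → best response Plus.
Glide against (Standard, Standard): payoffs 13, 11 → best response Plus.
Glide against (Standard, Plus): payoffs 7, 13 → best response Premium.
Glide against (Plus, Standard): payoffs 16, 19 → best response Premium.
Glide against (Plus, Plus): payoffs 18, 11 → best response Plus.
Mutual best responses: (Budget, Plus, Plus).

(Budget, Plus, Plus)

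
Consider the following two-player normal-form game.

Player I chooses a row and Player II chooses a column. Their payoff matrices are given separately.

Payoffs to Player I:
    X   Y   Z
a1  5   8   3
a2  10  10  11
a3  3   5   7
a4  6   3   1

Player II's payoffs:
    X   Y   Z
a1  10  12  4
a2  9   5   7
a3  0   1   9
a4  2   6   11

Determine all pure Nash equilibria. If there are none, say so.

Mark each player's best response to every combination of opponents' strategies; a profile where every player is best-responding is a pure Nash equilibrium.
Player I against X: payoffs 5, 10, 3, 6 → best response a2.
Player I against Y: payoffs 8, 10, 5, 3 → best response a2.
Player I against Z: payoffs 3, 11, 7, 1 → best response a2.
Player II against a1: payoffs 10, 12, 4 → best response Y.
Player II against a2: payoffs 9, 5, 7 → best response X.
Player II against a3: payoffs 0, 1, 9 → best response Z.
Player II against a4: payoffs 2, 6, 11 → best response Z.
Mutual best responses: (a2, X).

Pure NE: (a2, X)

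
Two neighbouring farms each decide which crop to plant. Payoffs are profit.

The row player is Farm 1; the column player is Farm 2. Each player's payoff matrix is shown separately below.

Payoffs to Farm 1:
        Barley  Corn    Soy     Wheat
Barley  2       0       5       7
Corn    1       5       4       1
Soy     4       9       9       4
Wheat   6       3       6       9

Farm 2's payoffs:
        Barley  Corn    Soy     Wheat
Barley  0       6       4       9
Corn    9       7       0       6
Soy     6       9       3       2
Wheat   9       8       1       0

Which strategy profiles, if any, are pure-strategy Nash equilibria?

(Barley, Barley): Farm 1 can switch to Soy (2 → 4). Not NE.
(Barley, Corn): Farm 1 can switch to Corn (0 → 5). Not NE.
(Barley, Soy): Farm 1 can switch to Soy (5 → 9). Not NE.
(Barley, Wheat): Farm 1 can switch to Wheat (7 → 9). Not NE.
(Corn, Barley): Farm 1 can switch to Barley (1 → 2). Not NE.
(Corn, Corn): Farm 1 can switch to Soy (5 → 9). Not NE.
(Soy, Corn): Farm 1 gets 9, best alternative 5; Farm 2 gets 9, best alternative 6. No profitable deviation — NE.
(Wheat, Barley): Farm 1 gets 6, best alternative 4; Farm 2 gets 9, best alternative 8. No profitable deviation — NE.
(The remaining 8 profiles each have a profitable deviation by the same check.)

(Soy, Corn), (Wheat, Barley)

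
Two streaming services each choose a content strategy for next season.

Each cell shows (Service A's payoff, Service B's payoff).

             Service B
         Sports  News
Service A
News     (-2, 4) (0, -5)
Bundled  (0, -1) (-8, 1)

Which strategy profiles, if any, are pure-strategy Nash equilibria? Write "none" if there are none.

No pure-strategy Nash equilibrium.

Service A against Sports: payoffs -2, 0 → best response Bundled.
Service A against News: payoffs 0, -8 → best response News.
Service B against News: payoffs 4, -5 → best response Sports.
Service B against Bundled: payoffs -1, 1 → best response News.
No profile is a mutual best response for all players.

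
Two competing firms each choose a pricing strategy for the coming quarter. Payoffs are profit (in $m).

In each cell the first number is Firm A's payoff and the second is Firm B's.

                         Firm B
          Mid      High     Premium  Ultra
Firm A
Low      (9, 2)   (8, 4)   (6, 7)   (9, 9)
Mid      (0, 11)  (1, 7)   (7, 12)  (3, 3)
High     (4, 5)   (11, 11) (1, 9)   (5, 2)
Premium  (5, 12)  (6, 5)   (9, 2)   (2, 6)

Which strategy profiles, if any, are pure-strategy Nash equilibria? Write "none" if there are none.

Pure-strategy Nash equilibria: (Low, Ultra) and (High, High)

Mark each player's best response to every combination of opponents' strategies; a profile where every player is best-responding is a pure Nash equilibrium.
Firm A against Mid: payoffs 9, 0, 4, 5 → best response Low.
Firm A against High: payoffs 8, 1, 11, 6 → best response High.
Firm A against Premium: payoffs 6, 7, 1, 9 → best response Premium.
Firm A against Ultra: payoffs 9, 3, 5, 2 → best response Low.
Firm B against Low: payoffs 2, 4, 7, 9 → best response Ultra.
Firm B against Mid: payoffs 11, 7, 12, 3 → best response Premium.
Firm B against High: payoffs 5, 11, 9, 2 → best response High.
Firm B against Premium: payoffs 12, 5, 2, 6 → best response Mid.
Mutual best responses: (Low, Ultra); (High, High).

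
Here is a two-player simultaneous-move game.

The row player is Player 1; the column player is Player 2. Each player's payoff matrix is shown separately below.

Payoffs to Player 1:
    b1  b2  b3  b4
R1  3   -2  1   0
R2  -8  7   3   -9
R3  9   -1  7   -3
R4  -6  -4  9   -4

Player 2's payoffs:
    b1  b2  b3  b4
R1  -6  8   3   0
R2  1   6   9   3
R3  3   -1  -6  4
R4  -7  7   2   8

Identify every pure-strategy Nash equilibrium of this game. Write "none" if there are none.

This game has no pure Nash equilibrium.

Player 1 against b1: payoffs 3, -8, 9, -6 → best response R3.
Player 1 against b2: payoffs -2, 7, -1, -4 → best response R2.
Player 1 against b3: payoffs 1, 3, 7, 9 → best response R4.
Player 1 against b4: payoffs 0, -9, -3, -4 → best response R1.
Player 2 against R1: payoffs -6, 8, 3, 0 → best response b2.
Player 2 against R2: payoffs 1, 6, 9, 3 → best response b3.
Player 2 against R3: payoffs 3, -1, -6, 4 → best response b4.
Player 2 against R4: payoffs -7, 7, 2, 8 → best response b4.
No profile is a mutual best response for all players.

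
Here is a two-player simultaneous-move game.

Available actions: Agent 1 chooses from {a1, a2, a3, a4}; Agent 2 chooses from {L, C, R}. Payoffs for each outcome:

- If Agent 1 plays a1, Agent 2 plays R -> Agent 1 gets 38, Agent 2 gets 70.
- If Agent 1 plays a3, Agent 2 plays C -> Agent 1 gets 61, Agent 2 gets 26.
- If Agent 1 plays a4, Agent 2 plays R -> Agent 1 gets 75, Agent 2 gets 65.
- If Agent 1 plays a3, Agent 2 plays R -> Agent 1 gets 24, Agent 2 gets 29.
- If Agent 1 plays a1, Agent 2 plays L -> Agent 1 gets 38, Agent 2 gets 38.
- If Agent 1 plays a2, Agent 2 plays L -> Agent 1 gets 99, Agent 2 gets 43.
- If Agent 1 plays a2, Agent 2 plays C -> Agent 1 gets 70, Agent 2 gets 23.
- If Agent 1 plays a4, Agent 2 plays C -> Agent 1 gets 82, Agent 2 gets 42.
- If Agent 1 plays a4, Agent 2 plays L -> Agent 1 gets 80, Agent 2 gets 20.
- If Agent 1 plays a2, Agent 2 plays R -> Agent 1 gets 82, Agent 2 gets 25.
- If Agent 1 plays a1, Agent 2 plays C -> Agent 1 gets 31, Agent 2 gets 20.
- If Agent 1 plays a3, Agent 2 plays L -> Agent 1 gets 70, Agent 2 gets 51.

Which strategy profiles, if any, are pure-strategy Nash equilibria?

For each player, find the best response to each opponent profile; mutual best responses are the pure NE.
Agent 1 against L: payoffs 38, 99, 70, 80 → best response a2.
Agent 1 against C: payoffs 31, 70, 61, 82 → best response a4.
Agent 1 against R: payoffs 38, 82, 24, 75 → best response a2.
Agent 2 against a1: payoffs 38, 20, 70 → best response R.
Agent 2 against a2: payoffs 43, 23, 25 → best response L.
Agent 2 against a3: payoffs 51, 26, 29 → best response L.
Agent 2 against a4: payoffs 20, 42, 65 → best response R.
Mutual best responses: (a2, L).

Pure NE: (a2, L)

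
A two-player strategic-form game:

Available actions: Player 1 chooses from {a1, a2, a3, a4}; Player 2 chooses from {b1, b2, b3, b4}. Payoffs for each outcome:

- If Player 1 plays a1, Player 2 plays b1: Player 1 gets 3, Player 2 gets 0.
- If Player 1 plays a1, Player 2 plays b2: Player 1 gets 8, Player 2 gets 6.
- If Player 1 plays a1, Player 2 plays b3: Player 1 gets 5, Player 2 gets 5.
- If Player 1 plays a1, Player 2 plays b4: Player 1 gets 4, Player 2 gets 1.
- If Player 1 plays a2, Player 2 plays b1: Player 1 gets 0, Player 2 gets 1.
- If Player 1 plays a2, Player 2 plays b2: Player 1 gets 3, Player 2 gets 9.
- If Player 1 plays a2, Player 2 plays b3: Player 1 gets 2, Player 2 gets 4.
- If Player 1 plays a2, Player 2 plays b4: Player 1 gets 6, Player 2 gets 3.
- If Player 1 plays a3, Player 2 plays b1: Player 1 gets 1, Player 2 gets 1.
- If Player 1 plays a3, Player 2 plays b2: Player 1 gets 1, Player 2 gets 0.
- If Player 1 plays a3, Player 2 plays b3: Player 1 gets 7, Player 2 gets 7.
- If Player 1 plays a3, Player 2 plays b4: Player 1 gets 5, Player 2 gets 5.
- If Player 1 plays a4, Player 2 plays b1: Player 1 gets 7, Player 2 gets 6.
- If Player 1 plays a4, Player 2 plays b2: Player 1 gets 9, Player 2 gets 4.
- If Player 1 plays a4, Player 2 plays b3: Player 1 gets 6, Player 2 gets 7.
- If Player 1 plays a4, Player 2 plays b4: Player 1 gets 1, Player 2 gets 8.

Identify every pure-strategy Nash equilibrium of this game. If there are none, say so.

Player 1 against b1: payoffs 3, 0, 1, 7 → best response a4.
Player 1 against b2: payoffs 8, 3, 1, 9 → best response a4.
Player 1 against b3: payoffs 5, 2, 7, 6 → best response a3.
Player 1 against b4: payoffs 4, 6, 5, 1 → best response a2.
Player 2 against a1: payoffs 0, 6, 5, 1 → best response b2.
Player 2 against a2: payoffs 1, 9, 4, 3 → best response b2.
Player 2 against a3: payoffs 1, 0, 7, 5 → best response b3.
Player 2 against a4: payoffs 6, 4, 7, 8 → best response b4.
Mutual best responses: (a3, b3).

(a3, b3)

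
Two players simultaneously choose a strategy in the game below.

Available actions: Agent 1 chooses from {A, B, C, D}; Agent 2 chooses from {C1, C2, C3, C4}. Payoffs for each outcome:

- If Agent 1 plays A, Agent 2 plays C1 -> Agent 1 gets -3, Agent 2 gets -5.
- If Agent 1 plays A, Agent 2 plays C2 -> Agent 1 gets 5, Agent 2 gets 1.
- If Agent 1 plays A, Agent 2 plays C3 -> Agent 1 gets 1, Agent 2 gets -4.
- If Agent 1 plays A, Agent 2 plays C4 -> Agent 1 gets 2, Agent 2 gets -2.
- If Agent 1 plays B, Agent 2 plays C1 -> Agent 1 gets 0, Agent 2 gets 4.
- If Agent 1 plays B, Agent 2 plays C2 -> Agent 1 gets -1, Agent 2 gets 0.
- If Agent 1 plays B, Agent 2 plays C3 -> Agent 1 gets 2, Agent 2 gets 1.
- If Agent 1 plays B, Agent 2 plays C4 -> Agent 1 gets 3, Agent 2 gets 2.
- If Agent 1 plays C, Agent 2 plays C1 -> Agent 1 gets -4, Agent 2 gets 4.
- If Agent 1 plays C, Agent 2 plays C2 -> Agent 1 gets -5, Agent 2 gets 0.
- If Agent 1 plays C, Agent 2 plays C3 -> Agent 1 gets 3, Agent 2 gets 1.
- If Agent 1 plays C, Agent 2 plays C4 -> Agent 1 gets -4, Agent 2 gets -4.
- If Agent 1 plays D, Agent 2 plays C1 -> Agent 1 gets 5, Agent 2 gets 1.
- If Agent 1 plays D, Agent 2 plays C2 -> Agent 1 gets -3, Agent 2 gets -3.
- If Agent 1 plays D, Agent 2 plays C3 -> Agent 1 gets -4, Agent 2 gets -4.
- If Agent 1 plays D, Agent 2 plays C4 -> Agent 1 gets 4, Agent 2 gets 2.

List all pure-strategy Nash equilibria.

(A, C1): Agent 1 can switch to B (-3 → 0). Not NE.
(A, C2): Agent 1 gets 5, best alternative -1; Agent 2 gets 1, best alternative -2. No profitable deviation — NE.
(A, C3): Agent 1 can switch to B (1 → 2). Not NE.
(A, C4): Agent 1 can switch to B (2 → 3). Not NE.
(B, C1): Agent 1 can switch to D (0 → 5). Not NE.
(B, C2): Agent 1 can switch to A (-1 → 5). Not NE.
(B, C3): Agent 1 can switch to C (2 → 3). Not NE.
(B, C4): Agent 1 can switch to D (3 → 4). Not NE.
(C, C1): Agent 1 can switch to A (-4 → -3). Not NE.
(C, C2): Agent 1 can switch to A (-5 → 5). Not NE.
(C, C3): Agent 2 can switch to C1 (1 → 4). Not NE.
(D, C4): Agent 1 gets 4, best alternative 3; Agent 2 gets 2, best alternative 1. No profitable deviation — NE.
(The remaining 4 profiles each have a profitable deviation by the same check.)

Pure-strategy Nash equilibria: (A, C2), (D, C4)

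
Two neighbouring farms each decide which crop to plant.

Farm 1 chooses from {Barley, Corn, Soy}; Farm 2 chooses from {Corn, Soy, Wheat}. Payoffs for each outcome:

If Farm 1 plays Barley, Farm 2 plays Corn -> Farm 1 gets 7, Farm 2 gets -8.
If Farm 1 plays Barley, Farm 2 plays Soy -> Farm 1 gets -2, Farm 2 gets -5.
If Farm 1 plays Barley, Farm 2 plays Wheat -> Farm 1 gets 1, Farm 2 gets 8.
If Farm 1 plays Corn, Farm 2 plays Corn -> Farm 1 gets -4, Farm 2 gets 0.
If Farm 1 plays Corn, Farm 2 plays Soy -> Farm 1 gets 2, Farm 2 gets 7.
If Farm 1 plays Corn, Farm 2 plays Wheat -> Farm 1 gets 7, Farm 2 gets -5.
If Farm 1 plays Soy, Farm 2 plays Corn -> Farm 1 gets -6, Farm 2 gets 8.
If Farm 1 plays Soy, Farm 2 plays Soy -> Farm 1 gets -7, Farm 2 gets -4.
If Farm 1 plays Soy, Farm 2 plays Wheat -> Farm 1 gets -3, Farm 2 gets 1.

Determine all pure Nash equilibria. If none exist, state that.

(Corn, Soy)

Check each profile: it is a Nash equilibrium iff no player can strictly gain by switching unilaterally.
(Barley, Corn): Farm 2 can switch to Soy (-8 → -5). Not NE.
(Barley, Soy): Farm 1 can switch to Corn (-2 → 2). Not NE.
(Barley, Wheat): Farm 1 can switch to Corn (1 → 7). Not NE.
(Corn, Corn): Farm 1 can switch to Barley (-4 → 7). Not NE.
(Corn, Soy): Farm 1 gets 2, best alternative -2; Farm 2 gets 7, best alternative 0. No profitable deviation — NE.
(Corn, Wheat): Farm 2 can switch to Corn (-5 → 0). Not NE.
(Soy, Corn): Farm 1 can switch to Barley (-6 → 7). Not NE.
(Soy, Soy): Farm 1 can switch to Barley (-7 → -2). Not NE.
(Soy, Wheat): Farm 1 can switch to Barley (-3 → 1). Not NE.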